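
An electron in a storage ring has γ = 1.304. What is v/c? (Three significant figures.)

β = √(1 − 1/γ²) = √(1 − 1/1.700416) = √0.411909 = 0.642.

0.642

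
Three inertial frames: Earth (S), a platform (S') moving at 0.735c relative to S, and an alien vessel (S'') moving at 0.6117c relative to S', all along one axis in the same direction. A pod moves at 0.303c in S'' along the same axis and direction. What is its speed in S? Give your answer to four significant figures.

First combine the pod and alien vessel (S''→S'): u₁ = (0.303 + 0.6117)/(1 + 0.303×0.6117) = 0.9147/1.1853451 = 0.77167.
Then combine with the platform (S'→S): u = (0.77167 + 0.735)/(1 + 0.77167×0.735) = 1.50667/1.56717745 = 0.96139.

0.9614c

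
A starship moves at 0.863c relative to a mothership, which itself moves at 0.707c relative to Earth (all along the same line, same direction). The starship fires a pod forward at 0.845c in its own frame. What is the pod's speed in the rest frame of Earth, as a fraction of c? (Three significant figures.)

Apply u = (u'+v)/(1+u'v) twice. Pod in the mothership frame: (0.845+0.863)/(1+0.845·0.863) = 1.708/1.729235 = 0.98772c.
That velocity, transformed to the rest frame of Earth: (0.98772+0.707)/(1+0.98772·0.707) = 1.69472/1.69831804 = 0.99788c.

0.998c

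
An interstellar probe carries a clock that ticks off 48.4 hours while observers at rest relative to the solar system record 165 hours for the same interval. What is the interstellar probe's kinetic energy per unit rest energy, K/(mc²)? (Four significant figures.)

2.409

γ = Δt/Δτ = 165/48.4 = 3.40909.
K/(mc²) = γ − 1 = 3.40909 − 1 = 2.409.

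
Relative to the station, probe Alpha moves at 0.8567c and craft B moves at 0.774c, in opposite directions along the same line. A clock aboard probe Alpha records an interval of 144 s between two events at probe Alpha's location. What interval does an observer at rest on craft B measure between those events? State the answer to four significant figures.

733.3 s

Transform probe Alpha's velocity into craft B's frame: (0.8567 + 0.774)/(1 + 0.8567·0.774) = 1.6307/1.6630858, so the relative speed is 0.98053c.
γ for this relative speed: γ = 1/√(1 − 0.961439) = 5.0924.
The clock on probe Alpha records proper time, so craft B measures Δt = γΔτ = 5.0924 × 144 = 733.3 s.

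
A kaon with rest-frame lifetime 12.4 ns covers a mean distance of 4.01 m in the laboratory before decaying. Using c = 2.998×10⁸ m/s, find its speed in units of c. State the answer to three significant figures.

0.733c

Lab distance = (lab lifetime)·v = γτ·βc, so βγ = d/(cτ) = 4.010/(2.998×10⁸ × 1.240×10^-8) = 1.0787.
With βγ = 1.0787: γ² = 1 + (βγ)² = 2.16359, and β = (βγ)/γ = 1.0787/1.47091 = 0.733.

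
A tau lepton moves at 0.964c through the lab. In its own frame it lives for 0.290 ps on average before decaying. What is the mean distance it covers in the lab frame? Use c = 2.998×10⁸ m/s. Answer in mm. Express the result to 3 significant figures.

γ = 1/√(1 − β²) = 1/√(1 − 0.929296) = 1/√0.070704 = 1/0.265902 = 3.7608.
Lab-frame lifetime: Δt = γτ = 3.7608 × 0.290 ps = 1.0906 ps.
Distance: d = vΔt = 0.964 × 2.998×10⁸ m/s × 1.0906×10^-12 s = 3.15×10^-4 m = 0.315 mm.

0.315 mm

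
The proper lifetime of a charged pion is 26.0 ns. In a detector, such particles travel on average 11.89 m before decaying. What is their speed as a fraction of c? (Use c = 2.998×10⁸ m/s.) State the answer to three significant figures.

0.836c

Let x = d/(cτ) = 11.89 m / (2.998×10⁸ m/s × 2.600×10^-8 s) = 1.5254. Since d = βγcτ, x = βγ = β/√(1−β²).
Solving: β² = x²/(1+x²) = 2.32685/3.32685 = 0.699415, so β = 0.836.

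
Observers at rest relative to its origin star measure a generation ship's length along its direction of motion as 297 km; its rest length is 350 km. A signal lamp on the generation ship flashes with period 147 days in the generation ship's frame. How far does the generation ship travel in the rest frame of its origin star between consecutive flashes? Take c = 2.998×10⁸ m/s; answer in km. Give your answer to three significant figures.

Length contraction gives γ = L₀/L = 350/297 = 1.17845.
β = √(1 − 1/γ²) = 0.52908. Lab-frame period = γτ = 1.17845×147 days = 173.23 days. Distance = βc × γτ = 0.52908 × 2.998×10⁸ m/s × 14967072 s = 2.3740×10^15 m = 2.37×10^12 km.

2.37×10^12 km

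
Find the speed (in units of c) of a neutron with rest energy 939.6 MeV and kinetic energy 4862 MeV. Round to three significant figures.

K = (γ−1)mc², so γ = 1 + 4862/939.6 = 6.1745.
Then v/c = √(1 − γ⁻²) = √(1 − 0.0262299) = √0.9737701 = 0.987.

0.987c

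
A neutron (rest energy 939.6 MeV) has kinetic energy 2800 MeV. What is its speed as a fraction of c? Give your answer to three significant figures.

0.968c

K = (γ−1)mc², so γ = 1 + 2800/939.6 = 3.98.
Then v/c = √(1 − γ⁻²) = √(1 − 0.0631297) = √0.9368703 = 0.968.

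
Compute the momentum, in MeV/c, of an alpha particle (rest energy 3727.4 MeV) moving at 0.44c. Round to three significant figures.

γ = 1/√(1 − β²) = 1/√(1 − 0.1936) = 1/√0.8064 = 1/0.897998 = 1.1136.
Momentum: p = γβ·mc = 1.1136 × 0.44 × 3727.4 MeV/c = 1830 MeV/c.

1830 MeV/c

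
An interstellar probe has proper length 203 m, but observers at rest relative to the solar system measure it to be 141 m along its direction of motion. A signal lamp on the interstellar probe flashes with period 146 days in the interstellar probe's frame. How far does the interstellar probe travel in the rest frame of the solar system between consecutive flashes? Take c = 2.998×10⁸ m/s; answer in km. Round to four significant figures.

Length contraction gives γ = L₀/L = 203/141 = 1.43972.
β = √(1 − 1/γ²) = 0.71942. Lab-frame period = γτ = 1.43972×146 days = 210.2 days. Distance = βc × γτ = 0.71942 × 2.998×10⁸ m/s × 18161280 s = 3.9171×10^15 m = 3.917×10^12 km.

3.917×10^12 km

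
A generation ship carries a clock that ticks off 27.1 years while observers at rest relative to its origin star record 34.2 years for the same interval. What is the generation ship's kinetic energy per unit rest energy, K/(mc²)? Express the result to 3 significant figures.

0.262

From Δt = γΔτ: γ = 34.2/27.1 = 1.26199.
K/(mc²) = γ − 1 = 1.26199 − 1 = 0.262.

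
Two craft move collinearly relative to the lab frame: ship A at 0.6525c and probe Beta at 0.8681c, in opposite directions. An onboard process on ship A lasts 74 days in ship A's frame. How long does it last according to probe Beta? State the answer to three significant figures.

Speed of ship A in probe Beta's frame: u = (v_A + v_B)/(1 + v_A v_B/c²) = (0.6525 + 0.8681)/(1 + 0.6525×0.8681) = 1.5206/1.56643525 = 0.97074; |u| = 0.97074c.
γ for this relative speed: γ = 1/√(1 − 0.942336) = 4.1644.
The clock on ship A records proper time, so probe Beta measures Δt = γΔτ = 4.1644 × 74 = 308 days.

308 days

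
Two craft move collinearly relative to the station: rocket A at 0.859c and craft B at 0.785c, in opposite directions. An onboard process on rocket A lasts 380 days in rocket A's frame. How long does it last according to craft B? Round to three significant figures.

The velocity of rocket A relative to craft B is (0.859 + 0.785)c / (1 + 0.859×0.785) = 0.98189c; relative speed 0.98189c.
γ for this relative speed: γ = 1/√(1 − 0.964108) = 5.2784.
Rocket A's interval is proper; time dilation gives Δt_B = γΔτ = 5.2784 × 380 days = 2010 days.

2010 days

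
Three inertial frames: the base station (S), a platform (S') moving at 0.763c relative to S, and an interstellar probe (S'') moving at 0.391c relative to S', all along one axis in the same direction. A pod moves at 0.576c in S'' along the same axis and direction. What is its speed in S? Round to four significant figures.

First combine the pod and interstellar probe (S''→S'): u₁ = (0.576 + 0.391)/(1 + 0.576×0.391) = 0.967/1.225216 = 0.78925.
Then combine with the platform (S'→S): u = (0.78925 + 0.763)/(1 + 0.78925×0.763) = 1.55225/1.60219775 = 0.96883.

0.9688c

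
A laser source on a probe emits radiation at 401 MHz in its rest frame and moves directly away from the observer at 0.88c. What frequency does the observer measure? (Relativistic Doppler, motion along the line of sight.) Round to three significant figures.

101 MHz

Relativistic Doppler (source moving away): f_obs = f_src · √((1−β)/(1+β)).
With β = 0.88: factor = √(0.12/1.88) = 0.25265.
f_obs = 401 × 0.25265 = 101 MHz.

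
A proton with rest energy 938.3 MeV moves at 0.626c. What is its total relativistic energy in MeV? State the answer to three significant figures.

With β = 0.626, γ = 1/√(1 − 0.626²) = 1/√0.608124 = 1.2823.
Total energy: E = γmc² = 1.2823 × 938.3 MeV = 1200 MeV.

1200 MeV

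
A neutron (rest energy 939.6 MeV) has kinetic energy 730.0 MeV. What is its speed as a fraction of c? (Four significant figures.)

K = (γ−1)mc², so γ = 1 + 730.0/939.6 = 1.7769.
Then v/c = √(1 − γ⁻²) = √(1 − 0.316719) = √0.683281 = 0.8266.

0.8266c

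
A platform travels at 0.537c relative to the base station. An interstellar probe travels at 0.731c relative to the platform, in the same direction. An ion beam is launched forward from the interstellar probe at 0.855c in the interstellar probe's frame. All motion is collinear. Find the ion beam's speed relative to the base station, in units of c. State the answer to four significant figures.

0.9927c

First combine the ion beam and interstellar probe (S''→S'): u₁ = (0.855 + 0.731)/(1 + 0.855×0.731) = 1.586/1.625005 = 0.976.
Then combine with the platform (S'→S): u = (0.976 + 0.537)/(1 + 0.976×0.537) = 1.513/1.524112 = 0.99271.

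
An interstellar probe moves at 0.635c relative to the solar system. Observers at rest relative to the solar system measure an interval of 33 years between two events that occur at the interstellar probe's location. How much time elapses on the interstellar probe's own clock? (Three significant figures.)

25.5 years

Lorentz factor: γ = (1 − 0.403225)^(−1/2) = 1.2945.
The interstellar probe's clock runs slow as seen from the solar system, so Δτ = Δt/γ = 33/1.2945 = 25.5 years.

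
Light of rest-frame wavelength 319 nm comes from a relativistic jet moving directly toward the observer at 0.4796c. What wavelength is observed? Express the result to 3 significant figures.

Relativistic Doppler for wavelength: λ_obs = λ_src · √((1−β)/(1+β)).
With β = 0.4796: factor = √(0.5204/1.4796) = 0.59306.
λ_obs = 319 × 0.59306 = 189 nm.

189 nm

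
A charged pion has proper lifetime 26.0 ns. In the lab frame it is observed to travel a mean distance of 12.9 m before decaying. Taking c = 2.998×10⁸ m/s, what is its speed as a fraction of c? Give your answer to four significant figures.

0.8559c

Lab distance = (lab lifetime)·v = γτ·βc, so βγ = d/(cτ) = 12.90/(2.998×10⁸ × 2.600×10^-8) = 1.6549.
With βγ = 1.6549: γ² = 1 + (βγ)² = 3.73869, and β = (βγ)/γ = 1.6549/1.93357 = 0.8559.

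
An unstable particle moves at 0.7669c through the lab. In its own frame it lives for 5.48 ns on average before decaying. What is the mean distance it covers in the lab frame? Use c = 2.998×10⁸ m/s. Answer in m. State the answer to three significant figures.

1.96 m

With β = 0.7669, γ = 1/√(1 − 0.7669²) = 1/√0.41186439 = 1.5582.
Lab-frame lifetime: Δt = γτ = 1.5582 × 5.48 ns = 8.5389 ns.
Distance: d = vΔt = 0.7669 × 2.998×10⁸ m/s × 8.5389×10^-9 s = 1.96 m.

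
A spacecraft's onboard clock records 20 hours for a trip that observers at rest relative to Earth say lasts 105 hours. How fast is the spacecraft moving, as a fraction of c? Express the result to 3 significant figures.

0.982c

γ = Δt/Δτ = 105/20 = 5.25.
β = √(1 − 1/γ²) = √(1 − 0.0362812) = √0.9637188 = 0.982.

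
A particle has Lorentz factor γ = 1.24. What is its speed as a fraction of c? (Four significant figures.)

0.5913c

β = √(1 − 1/γ²) = √(1 − 1/1.5376) = √0.349636 = 0.5913.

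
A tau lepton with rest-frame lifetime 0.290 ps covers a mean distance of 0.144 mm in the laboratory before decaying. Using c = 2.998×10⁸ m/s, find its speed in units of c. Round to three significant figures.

0.856c

d = βγcτ ⇒ βγ = d/(cτ) = 1.440×10^-4 m / (8.6942×10^-5 m) = 1.6563.
β = (βγ)/√(1+(βγ)²) = 1.6563/√3.74333 = 0.856.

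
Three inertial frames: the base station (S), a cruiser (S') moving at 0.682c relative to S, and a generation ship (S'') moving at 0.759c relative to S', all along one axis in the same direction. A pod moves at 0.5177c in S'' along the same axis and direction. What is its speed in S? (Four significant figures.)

Apply u = (u'+v)/(1+u'v) twice. Pod in the cruiser frame: (0.5177+0.759)/(1+0.5177·0.759) = 1.2767/1.3929343 = 0.91655c.
That velocity, transformed to the rest frame of the base station: (0.91655+0.682)/(1+0.91655·0.682) = 1.59855/1.6250871 = 0.98367c.

0.9837c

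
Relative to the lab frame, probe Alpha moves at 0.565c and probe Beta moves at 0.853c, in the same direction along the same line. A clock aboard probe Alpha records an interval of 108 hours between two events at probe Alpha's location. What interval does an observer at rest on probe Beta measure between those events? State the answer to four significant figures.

129.9 hours

Transform probe Alpha's velocity into probe Beta's frame: (0.565 − 0.853)/(1 − 0.565·0.853) = −0.288/0.518055, so the relative speed is 0.55593c.
γ for this relative speed: γ = 1/√(1 − 0.309058) = 1.203.
The clock on probe Alpha records proper time, so probe Beta measures Δt = γΔτ = 1.203 × 108 = 129.9 hours.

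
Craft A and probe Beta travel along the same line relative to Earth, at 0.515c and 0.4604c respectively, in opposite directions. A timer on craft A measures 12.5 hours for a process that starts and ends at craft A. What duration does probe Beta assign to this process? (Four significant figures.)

20.32 hours

Speed of craft A in probe Beta's frame: u = (v_A + v_B)/(1 + v_A v_B/c²) = (0.515 + 0.4604)/(1 + 0.515×0.4604) = 0.9754/1.237106 = 0.78845; |u| = 0.78845c.
γ for this relative speed: γ = 1/√(1 − 0.621653) = 1.6258.
The clock on craft A records proper time, so probe Beta measures Δt = γΔτ = 1.6258 × 12.5 = 20.32 hours.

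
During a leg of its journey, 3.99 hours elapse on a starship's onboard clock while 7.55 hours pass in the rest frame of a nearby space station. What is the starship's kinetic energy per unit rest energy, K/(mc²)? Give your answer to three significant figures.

0.892

The time-dilation ratio gives γ = 7.55/3.99 = 1.89223.
K/(mc²) = γ − 1 = 1.89223 − 1 = 0.892.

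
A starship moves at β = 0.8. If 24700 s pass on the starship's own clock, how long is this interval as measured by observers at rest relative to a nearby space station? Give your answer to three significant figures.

β² = 0.64, so γ = 1/√0.36 = 1.6667.
Time dilation: Δt = γ·Δτ = 1.6667 × 24700 = 41200 s.

41200 s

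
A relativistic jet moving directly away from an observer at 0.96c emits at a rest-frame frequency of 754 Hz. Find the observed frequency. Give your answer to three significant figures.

Relativistic Doppler (source moving away): f_obs = f_src · √((1−β)/(1+β)).
With β = 0.96: factor = √(0.04/1.96) = 0.14286.
f_obs = 754 × 0.14286 = 108 Hz.

108 Hz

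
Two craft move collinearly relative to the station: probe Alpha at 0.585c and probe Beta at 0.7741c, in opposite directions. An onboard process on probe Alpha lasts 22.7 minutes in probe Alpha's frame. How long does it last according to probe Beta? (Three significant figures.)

Transform probe Alpha's velocity into probe Beta's frame: (0.585 + 0.7741)/(1 + 0.585·0.7741) = 1.3591/1.4528485, so the relative speed is 0.93547c.
γ for this relative speed: γ = 1/√(1 − 0.875104) = 2.8296.
The clock on probe Alpha records proper time, so probe Beta measures Δt = γΔτ = 2.8296 × 22.7 = 64.2 minutes.

64.2 minutes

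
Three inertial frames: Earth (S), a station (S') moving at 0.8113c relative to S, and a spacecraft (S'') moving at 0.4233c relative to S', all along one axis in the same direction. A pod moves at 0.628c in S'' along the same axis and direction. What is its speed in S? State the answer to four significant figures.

0.9809c

Compose velocities in two stages. Stage 1 (into S'): u₁ = (0.628+0.4233)/(1+0.628×0.4233) = 0.83052.
Stage 2 (into S): u = (0.83052+0.8113)/(1+0.83052×0.8113) = 0.98089, so the speed is 0.9809c.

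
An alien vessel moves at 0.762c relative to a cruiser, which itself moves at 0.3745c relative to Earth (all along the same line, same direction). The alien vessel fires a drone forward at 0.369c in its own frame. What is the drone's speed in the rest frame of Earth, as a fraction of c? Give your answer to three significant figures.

0.945c

First combine the drone and alien vessel (S''→S'): u₁ = (0.369 + 0.762)/(1 + 0.369×0.762) = 1.131/1.281178 = 0.88278.
Then combine with the cruiser (S'→S): u = (0.88278 + 0.3745)/(1 + 0.88278×0.3745) = 1.25728/1.33060111 = 0.9449.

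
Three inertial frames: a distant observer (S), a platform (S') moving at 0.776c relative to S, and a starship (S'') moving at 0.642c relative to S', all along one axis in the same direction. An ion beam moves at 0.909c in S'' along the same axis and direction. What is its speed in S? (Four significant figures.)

Apply u = (u'+v)/(1+u'v) twice. Ion beam in the platform frame: (0.909+0.642)/(1+0.909·0.642) = 1.551/1.583578 = 0.97943c.
That velocity, transformed to the rest frame of a distant observer: (0.97943+0.776)/(1+0.97943·0.776) = 1.75543/1.76003768 = 0.99738c.

0.9974c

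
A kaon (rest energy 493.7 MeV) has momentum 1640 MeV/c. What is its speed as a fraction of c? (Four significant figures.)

pc/(mc²) = 1640/493.7 = 3.3219 = βγ = β/√(1−β²).
So β² = x²/(1 + x²) with x = 3.3219: x² = 11.035, β² = 11.035/12.035 = 0.916909, β = 0.9576.

0.9576c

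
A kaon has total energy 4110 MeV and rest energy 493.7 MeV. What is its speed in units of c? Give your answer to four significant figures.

0.9928c

Total energy E = γmc² gives γ = 4110/493.7 = 8.3249.
Hence β = √(1 − 1/γ²) = √(1 − 0.0144292) = √0.9855708 = 0.9928.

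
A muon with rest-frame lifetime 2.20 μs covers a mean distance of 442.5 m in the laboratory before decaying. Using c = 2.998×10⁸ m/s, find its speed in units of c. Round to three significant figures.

Lab distance = (lab lifetime)·v = γτ·βc, so βγ = d/(cτ) = 442.5/(2.998×10⁸ × 2.200×10^-6) = 0.6709.
With βγ = 0.6709: γ² = 1 + (βγ)² = 1.450107, and β = (βγ)/γ = 0.6709/1.2042 = 0.557.

0.557c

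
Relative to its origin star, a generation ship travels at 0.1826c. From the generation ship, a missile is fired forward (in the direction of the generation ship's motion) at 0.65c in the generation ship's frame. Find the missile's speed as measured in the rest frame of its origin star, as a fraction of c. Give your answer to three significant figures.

0.744c

Relativistic velocity addition: u = (u' + v)/(1 + u'v/c²), with u' = 0.65c and v = 0.1826c.
Numerator: 0.65 + 0.1826 = 0.8326. Denominator: 1 + (0.65)(0.1826) = 1.11869.
u = 0.8326/1.11869 = 0.74426, so the speed is 0.744c.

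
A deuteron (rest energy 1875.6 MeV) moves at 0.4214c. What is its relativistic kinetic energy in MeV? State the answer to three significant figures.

193 MeV

Lorentz factor: γ = (1 − 0.17757796)^(−1/2) = 1.10269.
Kinetic energy: K = (γ − 1)mc² = (1.10269 − 1) × 1875.6 MeV = 0.10269 × 1875.6 = 193 MeV.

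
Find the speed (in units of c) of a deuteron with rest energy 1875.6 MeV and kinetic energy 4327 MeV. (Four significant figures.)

γ = 1 + K/(mc²) = 1 + 4327/1875.6 = 3.307.
β = √(1 − 1/γ²) = √(1 − 0.091439) = √0.908561 = 0.9532.

0.9532c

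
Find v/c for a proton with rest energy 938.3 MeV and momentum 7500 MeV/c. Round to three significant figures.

βγ = pc/(mc²) = 7500/938.3 = 7.9932.
Since γ² = 1 + (βγ)² = 64.8912, γ = √64.8912 = 8.05551, and β = (βγ)/γ = 7.9932/8.05551 = 0.992.

0.992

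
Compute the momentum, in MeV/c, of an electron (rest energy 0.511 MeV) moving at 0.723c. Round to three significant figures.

With β = 0.723, γ = 1/√(1 − 0.723²) = 1/√0.477271 = 1.4475.
Momentum: p = γβ·mc = 1.4475 × 0.723 × 0.511 MeV/c = 0.535 MeV/c.

0.535 MeV/c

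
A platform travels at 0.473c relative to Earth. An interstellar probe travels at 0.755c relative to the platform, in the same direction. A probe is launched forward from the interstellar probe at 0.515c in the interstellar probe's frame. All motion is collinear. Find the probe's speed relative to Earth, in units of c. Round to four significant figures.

0.9685c

First combine the probe and interstellar probe (S''→S'): u₁ = (0.515 + 0.755)/(1 + 0.515×0.755) = 1.27/1.388825 = 0.91444.
Then combine with the platform (S'→S): u = (0.91444 + 0.473)/(1 + 0.91444×0.473) = 1.38744/1.43253012 = 0.96852.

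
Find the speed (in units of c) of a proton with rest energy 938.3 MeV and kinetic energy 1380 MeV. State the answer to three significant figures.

0.914c

γ = 1 + K/(mc²) = 1 + 1380/938.3 = 2.4707.
β = √(1 − 1/γ²) = √(1 − 0.163817) = √0.836183 = 0.914.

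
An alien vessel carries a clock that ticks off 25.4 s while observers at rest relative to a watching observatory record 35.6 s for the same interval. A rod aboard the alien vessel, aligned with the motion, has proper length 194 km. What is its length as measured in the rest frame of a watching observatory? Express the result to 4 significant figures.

138.4 km

γ = Δt/Δτ = 35.6/25.4 = 1.40157.
L = L₀/γ = 194/1.40157 = 138.4 km.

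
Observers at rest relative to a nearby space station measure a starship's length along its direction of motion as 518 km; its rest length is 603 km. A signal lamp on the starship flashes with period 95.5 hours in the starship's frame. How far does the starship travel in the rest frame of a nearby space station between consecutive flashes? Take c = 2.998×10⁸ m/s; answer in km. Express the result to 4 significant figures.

6.142×10^10 km

γ = L₀/L = 603/518 = 1.16409.
β = √(1 − 1/γ²) = 0.51191. Lab-frame period = γτ = 1.16409×95.5 hours = 111.17 hours. Distance = βc × γτ = 0.51191 × 2.998×10⁸ m/s × 400212 s = 6.1421×10^13 m = 6.142×10^10 km.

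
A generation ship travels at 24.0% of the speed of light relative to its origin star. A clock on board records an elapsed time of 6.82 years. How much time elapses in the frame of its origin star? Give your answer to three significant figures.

7.03 years

With β = 0.24, γ = 1/√(1 − 0.24²) = 1/√0.9424 = 1.0301.
The onboard clock measures proper time, so the interval in the rest frame of its origin star is dilated: Δt = γ·Δτ = 1.0301 × 6.82 years = 7.03 years.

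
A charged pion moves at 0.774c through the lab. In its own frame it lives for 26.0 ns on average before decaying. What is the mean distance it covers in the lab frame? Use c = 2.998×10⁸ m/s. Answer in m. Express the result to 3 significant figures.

9.53 m

γ = 1/√(1 − β²) = 1/√(1 − 0.599076) = 1/√0.400924 = 1/0.633186 = 1.5793.
Lab-frame lifetime: Δt = γτ = 1.5793 × 26.0 ns = 41.062 ns.
Distance: d = vΔt = 0.774 × 2.998×10⁸ m/s × 4.1062×10^-8 s = 9.53 m.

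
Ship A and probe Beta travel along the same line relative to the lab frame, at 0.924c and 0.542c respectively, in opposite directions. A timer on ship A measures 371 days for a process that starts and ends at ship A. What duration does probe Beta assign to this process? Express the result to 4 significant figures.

1733 days

Speed of ship A in probe Beta's frame: u = (v_A + v_B)/(1 + v_A v_B/c²) = (0.924 + 0.542)/(1 + 0.924×0.542) = 1.466/1.500808 = 0.97681; |u| = 0.97681c.
γ for this relative speed: γ = 1/√(1 − 0.954158) = 4.6706.
The clock on ship A records proper time, so probe Beta measures Δt = γΔτ = 4.6706 × 371 = 1733 days.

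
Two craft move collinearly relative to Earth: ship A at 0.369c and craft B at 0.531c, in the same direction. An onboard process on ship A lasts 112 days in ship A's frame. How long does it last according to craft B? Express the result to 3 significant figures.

114 days

The velocity of ship A relative to craft B is (0.369 − 0.531)c / (1 − 0.369×0.531) = −0.20148c; relative speed 0.20148c.
At |u| = 0.20148c, γ = (1 − 0.0405942)^(−1/2) = 1.0209.
Ship A's interval is proper; time dilation gives Δt_B = γΔτ = 1.0209 × 112 days = 114 days.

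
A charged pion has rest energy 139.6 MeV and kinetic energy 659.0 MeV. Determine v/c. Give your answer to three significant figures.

γ = 1 + K/(mc²) = 1 + 659.0/139.6 = 5.7206.
β = √(1 − 1/γ²) = √(1 − 0.0305574) = √0.9694426 = 0.985.

0.985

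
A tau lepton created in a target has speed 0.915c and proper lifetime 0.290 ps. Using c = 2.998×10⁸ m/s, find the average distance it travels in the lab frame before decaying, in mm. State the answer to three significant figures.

0.197 mm

Lorentz factor: γ = (1 − 0.837225)^(−1/2) = 2.4786.
Lab-frame lifetime: Δt = γτ = 2.4786 × 0.290 ps = 0.71879 ps.
Distance: d = vΔt = 0.915 × 2.998×10⁸ m/s × 7.1879×10^-13 s = 1.97×10^-4 m = 0.197 mm.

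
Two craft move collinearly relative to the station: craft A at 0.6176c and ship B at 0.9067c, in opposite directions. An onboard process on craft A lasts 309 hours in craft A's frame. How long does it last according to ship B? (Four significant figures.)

1453 hours

The velocity of craft A relative to ship B is (0.6176 + 0.9067)c / (1 + 0.6176×0.9067) = 0.97713c; relative speed 0.97713c.
γ for this relative speed: γ = 1/√(1 − 0.954783) = 4.7027.
The clock on craft A records proper time, so ship B measures Δt = γΔτ = 4.7027 × 309 = 1453 hours.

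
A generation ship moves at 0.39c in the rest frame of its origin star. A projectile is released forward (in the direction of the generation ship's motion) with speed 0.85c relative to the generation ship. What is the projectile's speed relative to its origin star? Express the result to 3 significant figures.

0.931c

In units of c, u = (u' + v)/(1 + u'v) with u' = 0.85 and v = 0.39.
Numerator: 0.85 + 0.39 = 1.24. Denominator: 1 + (0.85)(0.39) = 1.3315.
u = 1.24/1.3315 = 0.93128, so the speed is 0.931c.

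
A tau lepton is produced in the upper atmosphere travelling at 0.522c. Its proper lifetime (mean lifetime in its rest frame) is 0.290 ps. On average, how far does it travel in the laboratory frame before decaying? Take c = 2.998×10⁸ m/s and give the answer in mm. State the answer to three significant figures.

β² = 0.272484, so γ = 1/√0.727516 = 1.1724.
Lab-frame lifetime: Δt = γτ = 1.1724 × 0.290 ps = 0.34 ps.
Distance: d = vΔt = 0.522 × 2.998×10⁸ m/s × 3.4000×10^-13 s = 5.32×10^-5 m = 0.0532 mm.

0.0532 mm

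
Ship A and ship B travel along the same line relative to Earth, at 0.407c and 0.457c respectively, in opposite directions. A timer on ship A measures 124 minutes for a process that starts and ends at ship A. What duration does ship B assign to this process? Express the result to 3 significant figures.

Transform ship A's velocity into ship B's frame: (0.407 + 0.457)/(1 + 0.407·0.457) = 0.864/1.185999, so the relative speed is 0.7285c.
At |u| = 0.7285c, γ = (1 − 0.530712)^(−1/2) = 1.4598.
Ship A's interval is proper; time dilation gives Δt_B = γΔτ = 1.4598 × 124 minutes = 181 minutes.

181 minutes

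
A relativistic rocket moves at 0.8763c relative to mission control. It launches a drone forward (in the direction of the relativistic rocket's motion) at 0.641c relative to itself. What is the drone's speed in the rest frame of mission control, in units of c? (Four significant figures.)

0.9716c

In units of c, u = (u' + v)/(1 + u'v) with u' = 0.641 and v = 0.8763.
Numerator: 0.641 + 0.8763 = 1.5173. Denominator: 1 + (0.641)(0.8763) = 1.5617083.
u = 1.5173/1.5617083 = 0.97156, so the speed is 0.9716c.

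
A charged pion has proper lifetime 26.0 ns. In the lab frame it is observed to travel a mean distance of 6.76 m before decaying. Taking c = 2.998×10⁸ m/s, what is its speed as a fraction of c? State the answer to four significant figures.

0.6552c

Lab distance = (lab lifetime)·v = γτ·βc, so βγ = d/(cτ) = 6.760/(2.998×10⁸ × 2.600×10^-8) = 0.86724.
With βγ = 0.86724: γ² = 1 + (βγ)² = 1.752105, and β = (βγ)/γ = 0.86724/1.32367 = 0.6552.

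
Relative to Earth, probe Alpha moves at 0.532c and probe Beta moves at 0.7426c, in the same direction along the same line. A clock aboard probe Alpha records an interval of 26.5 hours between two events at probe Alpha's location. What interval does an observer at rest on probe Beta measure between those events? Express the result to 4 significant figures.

28.27 hours

Speed of probe Alpha in probe Beta's frame: u = (v_A − v_B)/(1 − v_A v_B/c²) = (0.532 − 0.7426)/(1 − 0.532×0.7426) = −0.2106/0.6049368 = −0.34814; |u| = 0.34814c.
At |u| = 0.34814c, γ = (1 − 0.121201)^(−1/2) = 1.0667.
The clock on probe Alpha records proper time, so probe Beta measures Δt = γΔτ = 1.0667 × 26.5 = 28.27 hours.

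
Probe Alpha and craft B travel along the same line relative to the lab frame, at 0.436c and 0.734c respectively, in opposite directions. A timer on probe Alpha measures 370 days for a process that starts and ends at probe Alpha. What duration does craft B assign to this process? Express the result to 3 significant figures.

799 days

Transform probe Alpha's velocity into craft B's frame: (0.436 + 0.734)/(1 + 0.436·0.734) = 1.17/1.320024, so the relative speed is 0.88635c.
At |u| = 0.88635c, γ = (1 − 0.785616)^(−1/2) = 2.1598.
Probe Alpha's interval is proper; time dilation gives Δt_B = γΔτ = 2.1598 × 370 days = 799 days.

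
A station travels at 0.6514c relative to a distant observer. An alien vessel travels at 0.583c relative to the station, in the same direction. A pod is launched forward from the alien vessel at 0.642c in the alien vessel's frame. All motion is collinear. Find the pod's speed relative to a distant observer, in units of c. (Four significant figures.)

0.9760c

Compose velocities in two stages. Stage 1 (into S'): u₁ = (0.642+0.583)/(1+0.642×0.583) = 0.89137.
Stage 2 (into S): u = (0.89137+0.6514)/(1+0.89137×0.6514) = 0.97604, so the speed is 0.9760c.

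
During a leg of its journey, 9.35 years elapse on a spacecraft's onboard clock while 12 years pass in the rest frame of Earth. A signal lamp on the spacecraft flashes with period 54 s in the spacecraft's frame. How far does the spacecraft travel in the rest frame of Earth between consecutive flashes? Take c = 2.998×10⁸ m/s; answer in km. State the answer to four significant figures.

γ = Δt/Δτ = 12/9.35 = 1.28342.
β = √(1 − 1/γ²) = 0.62681. Lab-frame period = γτ = 1.28342×54 s = 69.305 s. Distance = βc × γτ = 0.62681 × 2.998×10⁸ m/s × 69.305 s = 1.3024×10^10 m = 1.302×10^7 km.

1.302×10^7 km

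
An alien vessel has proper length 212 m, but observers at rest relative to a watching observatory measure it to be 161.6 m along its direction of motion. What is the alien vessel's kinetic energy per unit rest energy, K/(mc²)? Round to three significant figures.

0.312

Length contraction gives γ = L₀/L = 212/161.6 = 1.31188.
K/(mc²) = γ − 1 = 1.31188 − 1 = 0.312.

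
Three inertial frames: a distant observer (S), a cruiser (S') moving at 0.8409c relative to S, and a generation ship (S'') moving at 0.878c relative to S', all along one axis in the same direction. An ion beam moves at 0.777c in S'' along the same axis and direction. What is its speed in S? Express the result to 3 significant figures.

Apply u = (u'+v)/(1+u'v) twice. Ion beam in the cruiser frame: (0.777+0.878)/(1+0.777·0.878) = 1.655/1.682206 = 0.98383c.
That velocity, transformed to the rest frame of a distant observer: (0.98383+0.8409)/(1+0.98383·0.8409) = 1.82473/1.827302647 = 0.99859c.

0.999c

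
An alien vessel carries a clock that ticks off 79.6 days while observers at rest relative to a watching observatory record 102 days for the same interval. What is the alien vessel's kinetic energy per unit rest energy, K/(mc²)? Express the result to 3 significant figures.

0.281

From Δt = γΔτ: γ = 102/79.6 = 1.28141.
K/(mc²) = γ − 1 = 1.28141 − 1 = 0.281.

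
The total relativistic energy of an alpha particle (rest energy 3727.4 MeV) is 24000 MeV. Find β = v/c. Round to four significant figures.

0.9879

γ = E/(mc²) = 24000/3727.4 = 6.4388.
β = √(1 − 1/γ²) = √(1 − 0.0241207) = √0.9758793 = 0.9879.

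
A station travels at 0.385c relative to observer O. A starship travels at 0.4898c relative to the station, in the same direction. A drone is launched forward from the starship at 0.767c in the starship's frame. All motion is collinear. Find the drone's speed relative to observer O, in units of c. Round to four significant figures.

Apply u = (u'+v)/(1+u'v) twice. Drone in the station frame: (0.767+0.4898)/(1+0.767·0.4898) = 1.2568/1.3756766 = 0.91359c.
That velocity, transformed to the rest frame of observer O: (0.91359+0.385)/(1+0.91359·0.385) = 1.29859/1.35173215 = 0.96069c.

0.9607c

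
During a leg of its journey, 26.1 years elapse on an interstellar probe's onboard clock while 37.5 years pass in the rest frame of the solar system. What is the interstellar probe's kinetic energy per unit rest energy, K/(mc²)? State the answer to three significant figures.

0.437

γ = Δt/Δτ = 37.5/26.1 = 1.43678.
Since K = (γ−1)mc², K/(mc²) = 1.43678 − 1 = 0.437.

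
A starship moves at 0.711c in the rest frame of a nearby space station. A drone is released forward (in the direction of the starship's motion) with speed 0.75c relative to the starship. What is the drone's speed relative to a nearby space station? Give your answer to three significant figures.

0.953c

Relativistic velocity addition: u = (u' + v)/(1 + u'v/c²), with u' = 0.75c and v = 0.711c.
Numerator: 0.75 + 0.711 = 1.461. Denominator: 1 + (0.75)(0.711) = 1.53325.
u = 1.461/1.53325 = 0.95288, so the speed is 0.953c.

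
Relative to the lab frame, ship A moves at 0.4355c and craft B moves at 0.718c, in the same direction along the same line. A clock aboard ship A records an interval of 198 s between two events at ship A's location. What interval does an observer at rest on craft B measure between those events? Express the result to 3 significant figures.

217 s

Speed of ship A in craft B's frame: u = (v_A − v_B)/(1 − v_A v_B/c²) = (0.4355 − 0.718)/(1 − 0.4355×0.718) = −0.2825/0.687311 = −0.41102; |u| = 0.41102c.
γ for this relative speed: γ = 1/√(1 − 0.168937) = 1.0969.
The clock on ship A records proper time, so craft B measures Δt = γΔτ = 1.0969 × 198 = 217 s.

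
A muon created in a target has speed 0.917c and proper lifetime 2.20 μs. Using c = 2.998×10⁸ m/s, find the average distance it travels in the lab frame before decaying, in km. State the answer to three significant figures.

Lorentz factor: γ = (1 − 0.840889)^(−1/2) = 2.507.
Lab-frame lifetime: Δt = γτ = 2.507 × 2.20 μs = 5.5154 μs.
Distance: d = vΔt = 0.917 × 2.998×10⁸ m/s × 5.5154×10^-6 s = 1520 m = 1.52 km.

1.52 km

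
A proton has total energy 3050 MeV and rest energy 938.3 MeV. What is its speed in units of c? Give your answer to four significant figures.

0.9515c

γ = E/(mc²) = 3050/938.3 = 3.2506.
β = √(1 − 1/γ²) = √(1 − 0.0946396) = √0.9053604 = 0.9515.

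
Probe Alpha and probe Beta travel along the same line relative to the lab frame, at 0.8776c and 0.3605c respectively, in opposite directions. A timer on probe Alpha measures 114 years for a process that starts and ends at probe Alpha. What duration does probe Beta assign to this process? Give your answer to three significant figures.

336 years

Speed of probe Alpha in probe Beta's frame: u = (v_A + v_B)/(1 + v_A v_B/c²) = (0.8776 + 0.3605)/(1 + 0.8776×0.3605) = 1.2381/1.3163748 = 0.94054; |u| = 0.94054c.
γ for this relative speed: γ = 1/√(1 − 0.884615) = 2.9439.
Probe Alpha's interval is proper; time dilation gives Δt_B = γΔτ = 2.9439 × 114 years = 336 years.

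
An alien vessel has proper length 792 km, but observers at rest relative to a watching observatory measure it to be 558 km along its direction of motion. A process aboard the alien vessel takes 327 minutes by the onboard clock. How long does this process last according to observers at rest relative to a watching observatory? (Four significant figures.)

464.1 minutes

Length contraction gives γ = L₀/L = 792/558 = 1.41935.
Δt = γΔτ = 1.41935 × 327 = 464.1 minutes.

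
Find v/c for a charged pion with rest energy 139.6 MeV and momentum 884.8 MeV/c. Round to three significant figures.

0.988

βγ = pc/(mc²) = 884.8/139.6 = 6.3381.
Since γ² = 1 + (βγ)² = 41.1715, γ = √41.1715 = 6.4165, and β = (βγ)/γ = 6.3381/6.4165 = 0.988.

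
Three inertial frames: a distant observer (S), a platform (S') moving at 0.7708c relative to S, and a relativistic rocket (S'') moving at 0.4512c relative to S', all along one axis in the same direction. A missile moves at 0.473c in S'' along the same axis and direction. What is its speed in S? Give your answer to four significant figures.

0.9656c

Apply u = (u'+v)/(1+u'v) twice. Missile in the platform frame: (0.473+0.4512)/(1+0.473·0.4512) = 0.9242/1.2134176 = 0.76165c.
That velocity, transformed to the rest frame of a distant observer: (0.76165+0.7708)/(1+0.76165·0.7708) = 1.53245/1.58707982 = 0.96558c.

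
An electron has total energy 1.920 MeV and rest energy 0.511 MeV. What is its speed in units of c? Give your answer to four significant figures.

Total energy E = γmc² gives γ = 1.920/0.511 = 3.7573.
Hence β = √(1 − 1/γ²) = √(1 − 0.0708351) = √0.9291649 = 0.9639.

0.9639c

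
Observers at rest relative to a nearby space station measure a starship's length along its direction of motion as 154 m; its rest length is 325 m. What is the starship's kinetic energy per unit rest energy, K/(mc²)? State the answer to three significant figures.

Length contraction gives γ = L₀/L = 325/154 = 2.11039.
Since K = (γ−1)mc², K/(mc²) = 2.11039 − 1 = 1.11.

1.11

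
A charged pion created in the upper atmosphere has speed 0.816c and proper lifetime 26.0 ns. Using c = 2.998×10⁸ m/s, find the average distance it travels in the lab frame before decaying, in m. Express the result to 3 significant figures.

With β = 0.816, γ = 1/√(1 − 0.816²) = 1/√0.334144 = 1.7299.
Lab-frame lifetime: Δt = γτ = 1.7299 × 26.0 ns = 44.977 ns.
Distance: d = vΔt = 0.816 × 2.998×10⁸ m/s × 4.4977×10^-8 s = 11.0 m.

11.0 m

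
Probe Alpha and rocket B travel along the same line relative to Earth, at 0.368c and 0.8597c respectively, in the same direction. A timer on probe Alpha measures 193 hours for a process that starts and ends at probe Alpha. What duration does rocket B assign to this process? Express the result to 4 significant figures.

277.8 hours

Transform probe Alpha's velocity into rocket B's frame: (0.368 − 0.8597)/(1 − 0.368·0.8597) = −0.4917/0.6836304, so the relative speed is 0.71925c.
γ for this relative speed: γ = 1/√(1 − 0.517321) = 1.4394.
Probe Alpha's interval is proper; time dilation gives Δt_B = γΔτ = 1.4394 × 193 hours = 277.8 hours.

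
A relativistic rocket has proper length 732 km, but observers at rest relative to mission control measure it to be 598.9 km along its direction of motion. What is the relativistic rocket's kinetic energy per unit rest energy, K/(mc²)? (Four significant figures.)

0.2222

γ = L₀/L = 732/598.9 = 1.22224.
K/(mc²) = γ − 1 = 1.22224 − 1 = 0.2222.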